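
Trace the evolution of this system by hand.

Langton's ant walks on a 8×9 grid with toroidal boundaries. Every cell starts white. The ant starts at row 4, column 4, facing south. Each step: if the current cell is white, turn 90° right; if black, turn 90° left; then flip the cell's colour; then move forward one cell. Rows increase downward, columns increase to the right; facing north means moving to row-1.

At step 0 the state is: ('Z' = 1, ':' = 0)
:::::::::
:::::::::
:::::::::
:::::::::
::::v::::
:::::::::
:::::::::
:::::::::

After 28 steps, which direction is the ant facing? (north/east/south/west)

south

0) :::::::::
:::::::::
:::::::::
:::::::::
::::v::::
:::::::::
:::::::::
:::::::::
1) :::::::::
:::::::::
:::::::::
:::::::::
:::<Z::::
:::::::::
:::::::::
:::::::::
2) :::::::::
:::::::::
:::::::::
:::^:::::
:::ZZ::::
:::::::::
:::::::::
:::::::::
3) :::::::::
:::::::::
:::::::::
:::Z>::::
:::ZZ::::
:::::::::
:::::::::
:::::::::
4) :::::::::
:::::::::
:::::::::
:::ZZ::::
:::Zv::::
:::::::::
:::::::::
:::::::::
5) :::::::::
:::::::::
:::::::::
:::ZZ::::
:::Z:>:::
:::::::::
:::::::::
:::::::::
6) :::::::::
:::::::::
:::::::::
:::ZZ::::
:::Z:Z:::
:::::v:::
:::::::::
:::::::::
7) :::::::::
:::::::::
:::::::::
:::ZZ::::
:::Z:Z:::
::::<Z:::
:::::::::
:::::::::
8) :::::::::
:::::::::
:::::::::
:::ZZ::::
:::Z^Z:::
::::ZZ:::
:::::::::
:::::::::
9) :::::::::
:::::::::
:::::::::
:::ZZ::::
:::ZZ>:::
::::ZZ:::
:::::::::
:::::::::
10) :::::::::
:::::::::
:::::::::
:::ZZ^:::
:::ZZ::::
::::ZZ:::
:::::::::
:::::::::
11) :::::::::
:::::::::
:::::::::
:::ZZZ>::
:::ZZ::::
::::ZZ:::
:::::::::
:::::::::
12) :::::::::
:::::::::
:::::::::
:::ZZZZ::
:::ZZ:v::
::::ZZ:::
:::::::::
:::::::::
13) :::::::::
:::::::::
:::::::::
:::ZZZZ::
:::ZZ<Z::
::::ZZ:::
:::::::::
:::::::::
14) :::::::::
:::::::::
:::::::::
:::ZZ^Z::
:::ZZZZ::
::::ZZ:::
:::::::::
:::::::::
15) :::::::::
:::::::::
:::::::::
:::Z<:Z::
:::ZZZZ::
::::ZZ:::
:::::::::
:::::::::
16) :::::::::
:::::::::
:::::::::
:::Z::Z::
:::ZvZZ::
::::ZZ:::
:::::::::
:::::::::
17) :::::::::
:::::::::
:::::::::
:::Z::Z::
:::Z:>Z::
::::ZZ:::
:::::::::
:::::::::
18) :::::::::
:::::::::
:::::::::
:::Z:^Z::
:::Z::Z::
::::ZZ:::
:::::::::
:::::::::
19) :::::::::
:::::::::
:::::::::
:::Z:Z>::
:::Z::Z::
::::ZZ:::
:::::::::
:::::::::
20) :::::::::
:::::::::
::::::^::
:::Z:Z:::
:::Z::Z::
::::ZZ:::
:::::::::
:::::::::
21) :::::::::
:::::::::
::::::Z>:
:::Z:Z:::
:::Z::Z::
::::ZZ:::
:::::::::
:::::::::
22) :::::::::
:::::::::
::::::ZZ:
:::Z:Z:v:
:::Z::Z::
::::ZZ:::
:::::::::
:::::::::
23) :::::::::
:::::::::
::::::ZZ:
:::Z:Z<Z:
:::Z::Z::
::::ZZ:::
:::::::::
:::::::::
24) :::::::::
:::::::::
::::::^Z:
:::Z:ZZZ:
:::Z::Z::
::::ZZ:::
:::::::::
:::::::::
25) :::::::::
:::::::::
:::::<:Z:
:::Z:ZZZ:
:::Z::Z::
::::ZZ:::
:::::::::
:::::::::
26) :::::::::
:::::^:::
:::::Z:Z:
:::Z:ZZZ:
:::Z::Z::
::::ZZ:::
:::::::::
:::::::::
27) :::::::::
:::::Z>::
:::::Z:Z:
:::Z:ZZZ:
:::Z::Z::
::::ZZ:::
:::::::::
:::::::::
28) :::::::::
:::::ZZ::
:::::ZvZ:
:::Z:ZZZ:
:::Z::Z::
::::ZZ:::
:::::::::
:::::::::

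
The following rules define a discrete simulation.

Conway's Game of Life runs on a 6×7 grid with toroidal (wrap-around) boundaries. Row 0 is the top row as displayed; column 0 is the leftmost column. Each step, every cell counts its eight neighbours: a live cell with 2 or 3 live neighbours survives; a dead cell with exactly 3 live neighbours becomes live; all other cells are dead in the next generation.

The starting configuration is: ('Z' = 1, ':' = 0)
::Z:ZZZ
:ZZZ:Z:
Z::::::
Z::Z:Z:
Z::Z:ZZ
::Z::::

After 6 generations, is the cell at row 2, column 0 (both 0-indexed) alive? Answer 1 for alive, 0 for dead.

gen 0: ::Z:ZZZ
:ZZZ:Z:
Z::::::
Z::Z:Z:
Z::Z:ZZ
::Z::::
gen 1: ::::ZZZ
ZZZZ:Z:
Z::Z:::
ZZ:::Z:
ZZZZ:Z:
ZZZ::::
gen 2: ::::ZZ:
ZZZZ:Z:
:::Z:::
:::Z:::
:::ZZ::
:::::::
gen 3: :ZZZZZZ
:ZZZ:ZZ
:Z:Z:::
::ZZ:::
:::ZZ::
:::Z:Z:
gen 4: :Z:::::
::::::Z
ZZ:::::
:::::::
:::::::
::::::Z
gen 5: Z::::::
:Z:::::
Z::::::
:::::::
:::::::
:::::::
gen 6: :::::::
ZZ:::::
:::::::
:::::::
:::::::
:::::::

0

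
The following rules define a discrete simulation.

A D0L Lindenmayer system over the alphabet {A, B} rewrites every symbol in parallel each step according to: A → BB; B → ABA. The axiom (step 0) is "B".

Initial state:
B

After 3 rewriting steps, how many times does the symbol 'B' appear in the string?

step 0: B
step 1: ABA
step 2: BBABABB
step 3: ABAABABBABABBABAABA

9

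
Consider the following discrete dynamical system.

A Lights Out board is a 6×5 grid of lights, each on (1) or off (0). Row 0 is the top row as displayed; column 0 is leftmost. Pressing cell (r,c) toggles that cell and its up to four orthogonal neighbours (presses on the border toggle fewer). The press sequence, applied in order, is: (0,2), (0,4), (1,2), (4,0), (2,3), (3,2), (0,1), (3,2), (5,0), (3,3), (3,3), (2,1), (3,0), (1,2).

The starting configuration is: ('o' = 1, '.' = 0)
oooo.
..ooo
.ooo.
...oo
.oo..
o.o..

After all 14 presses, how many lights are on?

12

gen 0: oooo.
..ooo
.ooo.
...oo
.oo..
o.o..
gen 1: o....
...oo
.ooo.
...oo
.oo..
o.o..
gen 2: o..oo
...o.
.ooo.
...oo
.oo..
o.o..
gen 3: o.ooo
.oo..
.o.o.
...oo
.oo..
o.o..
gen 4: o.ooo
.oo..
.o.o.
o..oo
o.o..
..o..
gen 5: o.ooo
.ooo.
.oo.o
o...o
o.o..
..o..
gen 6: o.ooo
.ooo.
.o..o
ooooo
o....
..o..
gen 7: .o.oo
..oo.
.o..o
ooooo
o....
..o..
gen 8: .o.oo
..oo.
.oo.o
o...o
o.o..
..o..
gen 9: .o.oo
..oo.
.oo.o
o...o
..o..
ooo..
gen 10: .o.oo
..oo.
.oooo
o.oo.
..oo.
ooo..
gen 11: .o.oo
..oo.
.oo.o
o...o
..o..
ooo..
gen 12: .o.oo
.ooo.
o...o
oo..o
..o..
ooo..
gen 13: .o.oo
.ooo.
....o
....o
o.o..
ooo..
gen 14: .oooo
.....
..o.o
....o
o.o..
ooo..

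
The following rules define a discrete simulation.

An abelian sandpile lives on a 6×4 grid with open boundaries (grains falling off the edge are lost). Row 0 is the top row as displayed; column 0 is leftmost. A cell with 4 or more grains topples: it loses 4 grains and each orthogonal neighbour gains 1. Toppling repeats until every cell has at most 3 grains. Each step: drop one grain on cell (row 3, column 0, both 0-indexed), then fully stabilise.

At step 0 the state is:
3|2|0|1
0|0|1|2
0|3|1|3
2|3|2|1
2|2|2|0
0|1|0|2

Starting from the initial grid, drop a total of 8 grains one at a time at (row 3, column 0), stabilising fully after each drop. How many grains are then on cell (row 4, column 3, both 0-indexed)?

step 0: 3|2|0|1
0|0|1|2
0|3|1|3
2|3|2|1
2|2|2|0
0|1|0|2
step 1: 3|2|0|1
0|0|1|2
0|3|1|3
3|3|2|1
2|2|2|0
0|1|0|2
step 2: 3|2|0|1
0|1|1|2
2|0|2|3
1|1|3|1
3|3|2|0
0|1|0|2
step 3: 3|2|0|1
0|1|1|2
2|0|2|3
2|1|3|1
3|3|2|0
0|1|0|2
step 4: 3|2|0|1
0|1|1|2
2|0|2|3
3|1|3|1
3|3|2|0
0|1|0|2
step 5: 3|2|0|1
0|1|1|2
3|0|2|3
1|3|3|1
1|0|3|0
1|2|0|2
step 6: 3|2|0|1
0|1|1|2
3|0|2|3
2|3|3|1
1|0|3|0
1|2|0|2
step 7: 3|2|0|1
0|1|1|2
3|0|2|3
3|3|3|1
1|0|3|0
1|2|0|2
step 8: 3|2|0|1
1|1|1|2
0|2|3|3
2|1|1|2
2|2|0|1
1|2|1|2

1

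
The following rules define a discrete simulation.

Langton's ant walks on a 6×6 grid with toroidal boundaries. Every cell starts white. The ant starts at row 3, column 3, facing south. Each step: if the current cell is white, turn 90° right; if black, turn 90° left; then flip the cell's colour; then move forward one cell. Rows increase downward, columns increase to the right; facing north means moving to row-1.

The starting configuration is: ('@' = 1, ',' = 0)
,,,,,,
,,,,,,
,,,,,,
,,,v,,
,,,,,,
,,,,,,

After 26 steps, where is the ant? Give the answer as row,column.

0,4

k=0  ,,,,,,
,,,,,,
,,,,,,
,,,v,,
,,,,,,
,,,,,,
k=1  ,,,,,,
,,,,,,
,,,,,,
,,<@,,
,,,,,,
,,,,,,
k=2  ,,,,,,
,,,,,,
,,^,,,
,,@@,,
,,,,,,
,,,,,,
k=3  ,,,,,,
,,,,,,
,,@>,,
,,@@,,
,,,,,,
,,,,,,
k=4  ,,,,,,
,,,,,,
,,@@,,
,,@v,,
,,,,,,
,,,,,,
k=5  ,,,,,,
,,,,,,
,,@@,,
,,@,>,
,,,,,,
,,,,,,
k=6  ,,,,,,
,,,,,,
,,@@,,
,,@,@,
,,,,v,
,,,,,,
k=7  ,,,,,,
,,,,,,
,,@@,,
,,@,@,
,,,<@,
,,,,,,
k=8  ,,,,,,
,,,,,,
,,@@,,
,,@^@,
,,,@@,
,,,,,,
k=9  ,,,,,,
,,,,,,
,,@@,,
,,@@>,
,,,@@,
,,,,,,
k=10  ,,,,,,
,,,,,,
,,@@^,
,,@@,,
,,,@@,
,,,,,,
k=11  ,,,,,,
,,,,,,
,,@@@>
,,@@,,
,,,@@,
,,,,,,
k=12  ,,,,,,
,,,,,,
,,@@@@
,,@@,v
,,,@@,
,,,,,,
k=13  ,,,,,,
,,,,,,
,,@@@@
,,@@<@
,,,@@,
,,,,,,
k=14  ,,,,,,
,,,,,,
,,@@^@
,,@@@@
,,,@@,
,,,,,,
k=15  ,,,,,,
,,,,,,
,,@<,@
,,@@@@
,,,@@,
,,,,,,
k=16  ,,,,,,
,,,,,,
,,@,,@
,,@v@@
,,,@@,
,,,,,,
k=17  ,,,,,,
,,,,,,
,,@,,@
,,@,>@
,,,@@,
,,,,,,
k=18  ,,,,,,
,,,,,,
,,@,^@
,,@,,@
,,,@@,
,,,,,,
k=19  ,,,,,,
,,,,,,
,,@,@>
,,@,,@
,,,@@,
,,,,,,
k=20  ,,,,,,
,,,,,^
,,@,@,
,,@,,@
,,,@@,
,,,,,,
k=21  ,,,,,,
>,,,,@
,,@,@,
,,@,,@
,,,@@,
,,,,,,
k=22  ,,,,,,
@,,,,@
v,@,@,
,,@,,@
,,,@@,
,,,,,,
k=23  ,,,,,,
@,,,,@
@,@,@<
,,@,,@
,,,@@,
,,,,,,
k=24  ,,,,,,
@,,,,^
@,@,@@
,,@,,@
,,,@@,
,,,,,,
k=25  ,,,,,,
@,,,<,
@,@,@@
,,@,,@
,,,@@,
,,,,,,
k=26  ,,,,^,
@,,,@,
@,@,@@
,,@,,@
,,,@@,
,,,,,,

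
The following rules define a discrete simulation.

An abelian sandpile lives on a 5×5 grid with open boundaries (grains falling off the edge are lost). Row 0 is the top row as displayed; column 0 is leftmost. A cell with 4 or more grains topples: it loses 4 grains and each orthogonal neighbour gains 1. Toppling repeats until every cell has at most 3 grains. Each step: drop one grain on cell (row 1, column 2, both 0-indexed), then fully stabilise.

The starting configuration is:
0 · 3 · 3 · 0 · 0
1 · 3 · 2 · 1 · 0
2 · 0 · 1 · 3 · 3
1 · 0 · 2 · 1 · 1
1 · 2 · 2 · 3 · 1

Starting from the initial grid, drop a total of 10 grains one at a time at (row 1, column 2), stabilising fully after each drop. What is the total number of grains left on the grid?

42

[0] 0 · 3 · 3 · 0 · 0
1 · 3 · 2 · 1 · 0
2 · 0 · 1 · 3 · 3
1 · 0 · 2 · 1 · 1
1 · 2 · 2 · 3 · 1
[1] 0 · 3 · 3 · 0 · 0
1 · 3 · 3 · 1 · 0
2 · 0 · 1 · 3 · 3
1 · 0 · 2 · 1 · 1
1 · 2 · 2 · 3 · 1
[2] 1 · 1 · 1 · 1 · 0
2 · 1 · 2 · 2 · 0
2 · 1 · 2 · 3 · 3
1 · 0 · 2 · 1 · 1
1 · 2 · 2 · 3 · 1
[3] 1 · 1 · 1 · 1 · 0
2 · 1 · 3 · 2 · 0
2 · 1 · 2 · 3 · 3
1 · 0 · 2 · 1 · 1
1 · 2 · 2 · 3 · 1
[4] 1 · 1 · 2 · 1 · 0
2 · 2 · 0 · 3 · 0
2 · 1 · 3 · 3 · 3
1 · 0 · 2 · 1 · 1
1 · 2 · 2 · 3 · 1
[5] 1 · 1 · 2 · 1 · 0
2 · 2 · 1 · 3 · 0
2 · 1 · 3 · 3 · 3
1 · 0 · 2 · 1 · 1
1 · 2 · 2 · 3 · 1
[6] 1 · 1 · 2 · 1 · 0
2 · 2 · 2 · 3 · 0
2 · 1 · 3 · 3 · 3
1 · 0 · 2 · 1 · 1
1 · 2 · 2 · 3 · 1
[7] 1 · 1 · 2 · 1 · 0
2 · 2 · 3 · 3 · 0
2 · 1 · 3 · 3 · 3
1 · 0 · 2 · 1 · 1
1 · 2 · 2 · 3 · 1
[8] 1 · 1 · 3 · 2 · 0
2 · 3 · 2 · 1 · 2
2 · 2 · 1 · 2 · 0
1 · 0 · 3 · 2 · 2
1 · 2 · 2 · 3 · 1
[9] 1 · 1 · 3 · 2 · 0
2 · 3 · 3 · 1 · 2
2 · 2 · 1 · 2 · 0
1 · 0 · 3 · 2 · 2
1 · 2 · 2 · 3 · 1
[10] 1 · 3 · 0 · 3 · 0
3 · 0 · 2 · 2 · 2
2 · 3 · 2 · 2 · 0
1 · 0 · 3 · 2 · 2
1 · 2 · 2 · 3 · 1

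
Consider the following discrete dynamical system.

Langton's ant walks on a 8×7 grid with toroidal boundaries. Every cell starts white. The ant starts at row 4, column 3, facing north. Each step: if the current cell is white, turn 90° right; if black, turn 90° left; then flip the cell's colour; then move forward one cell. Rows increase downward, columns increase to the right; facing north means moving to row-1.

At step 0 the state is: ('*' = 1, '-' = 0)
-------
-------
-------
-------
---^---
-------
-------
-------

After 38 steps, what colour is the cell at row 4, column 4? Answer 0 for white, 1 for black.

step 0: -------
-------
-------
-------
---^---
-------
-------
-------
step 1: -------
-------
-------
-------
---*>--
-------
-------
-------
step 2: -------
-------
-------
-------
---**--
----v--
-------
-------
step 3: -------
-------
-------
-------
---**--
---<*--
-------
-------
step 4: -------
-------
-------
-------
---^*--
---**--
-------
-------
step 5: -------
-------
-------
-------
--<-*--
---**--
-------
-------
step 6: -------
-------
-------
--^----
--*-*--
---**--
-------
-------
step 7: -------
-------
-------
--*>---
--*-*--
---**--
-------
-------
step 8: -------
-------
-------
--**---
--*v*--
---**--
-------
-------
step 9: -------
-------
-------
--**---
--<**--
---**--
-------
-------
step 10: -------
-------
-------
--**---
---**--
--v**--
-------
-------
step 11: -------
-------
-------
--**---
---**--
-<***--
-------
-------
step 12: -------
-------
-------
--**---
-^-**--
-****--
-------
-------
step 13: -------
-------
-------
--**---
-*>**--
-****--
-------
-------
step 14: -------
-------
-------
--**---
-****--
-*v**--
-------
-------
step 15: -------
-------
-------
--**---
-****--
-*->*--
-------
-------
step 16: -------
-------
-------
--**---
-**^*--
-*--*--
-------
-------
step 17: -------
-------
-------
--**---
-*<-*--
-*--*--
-------
-------
step 18: -------
-------
-------
--**---
-*--*--
-*v-*--
-------
-------
step 19: -------
-------
-------
--**---
-*--*--
-<*-*--
-------
-------
step 20: -------
-------
-------
--**---
-*--*--
--*-*--
-v-----
-------
step 21: -------
-------
-------
--**---
-*--*--
--*-*--
<*-----
-------
step 22: -------
-------
-------
--**---
-*--*--
^-*-*--
**-----
-------
step 23: -------
-------
-------
--**---
-*--*--
*>*-*--
**-----
-------
step 24: -------
-------
-------
--**---
-*--*--
***-*--
*v-----
-------
step 25: -------
-------
-------
--**---
-*--*--
***-*--
*->----
-------
step 26: -------
-------
-------
--**---
-*--*--
***-*--
*-*----
--v----
step 27: -------
-------
-------
--**---
-*--*--
***-*--
*-*----
-<*----
step 28: -------
-------
-------
--**---
-*--*--
***-*--
*^*----
-**----
step 29: -------
-------
-------
--**---
-*--*--
***-*--
**>----
-**----
step 30: -------
-------
-------
--**---
-*--*--
**^-*--
**-----
-**----
step 31: -------
-------
-------
--**---
-*--*--
*<--*--
**-----
-**----
step 32: -------
-------
-------
--**---
-*--*--
*---*--
*v-----
-**----
step 33: -------
-------
-------
--**---
-*--*--
*---*--
*->----
-**----
step 34: -------
-------
-------
--**---
-*--*--
*---*--
*-*----
-*v----
step 35: -------
-------
-------
--**---
-*--*--
*---*--
*-*----
-*->---
step 36: ---v---
-------
-------
--**---
-*--*--
*---*--
*-*----
-*-*---
step 37: --<*---
-------
-------
--**---
-*--*--
*---*--
*-*----
-*-*---
step 38: --**---
-------
-------
--**---
-*--*--
*---*--
*-*----
-*^*---

1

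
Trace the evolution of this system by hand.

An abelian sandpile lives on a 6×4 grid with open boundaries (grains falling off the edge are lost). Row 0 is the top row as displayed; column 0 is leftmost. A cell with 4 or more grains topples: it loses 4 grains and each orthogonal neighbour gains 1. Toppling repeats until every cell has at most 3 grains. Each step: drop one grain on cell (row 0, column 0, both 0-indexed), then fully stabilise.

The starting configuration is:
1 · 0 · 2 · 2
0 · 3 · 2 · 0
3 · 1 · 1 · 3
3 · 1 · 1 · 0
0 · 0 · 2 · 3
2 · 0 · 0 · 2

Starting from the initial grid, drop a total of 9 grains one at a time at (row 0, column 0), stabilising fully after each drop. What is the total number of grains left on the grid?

37

gen 0: 1 · 0 · 2 · 2
0 · 3 · 2 · 0
3 · 1 · 1 · 3
3 · 1 · 1 · 0
0 · 0 · 2 · 3
2 · 0 · 0 · 2
gen 1: 2 · 0 · 2 · 2
0 · 3 · 2 · 0
3 · 1 · 1 · 3
3 · 1 · 1 · 0
0 · 0 · 2 · 3
2 · 0 · 0 · 2
gen 2: 3 · 0 · 2 · 2
0 · 3 · 2 · 0
3 · 1 · 1 · 3
3 · 1 · 1 · 0
0 · 0 · 2 · 3
2 · 0 · 0 · 2
gen 3: 0 · 1 · 2 · 2
1 · 3 · 2 · 0
3 · 1 · 1 · 3
3 · 1 · 1 · 0
0 · 0 · 2 · 3
2 · 0 · 0 · 2
gen 4: 1 · 1 · 2 · 2
1 · 3 · 2 · 0
3 · 1 · 1 · 3
3 · 1 · 1 · 0
0 · 0 · 2 · 3
2 · 0 · 0 · 2
gen 5: 2 · 1 · 2 · 2
1 · 3 · 2 · 0
3 · 1 · 1 · 3
3 · 1 · 1 · 0
0 · 0 · 2 · 3
2 · 0 · 0 · 2
gen 6: 3 · 1 · 2 · 2
1 · 3 · 2 · 0
3 · 1 · 1 · 3
3 · 1 · 1 · 0
0 · 0 · 2 · 3
2 · 0 · 0 · 2
gen 7: 0 · 2 · 2 · 2
2 · 3 · 2 · 0
3 · 1 · 1 · 3
3 · 1 · 1 · 0
0 · 0 · 2 · 3
2 · 0 · 0 · 2
gen 8: 1 · 2 · 2 · 2
2 · 3 · 2 · 0
3 · 1 · 1 · 3
3 · 1 · 1 · 0
0 · 0 · 2 · 3
2 · 0 · 0 · 2
gen 9: 2 · 2 · 2 · 2
2 · 3 · 2 · 0
3 · 1 · 1 · 3
3 · 1 · 1 · 0
0 · 0 · 2 · 3
2 · 0 · 0 · 2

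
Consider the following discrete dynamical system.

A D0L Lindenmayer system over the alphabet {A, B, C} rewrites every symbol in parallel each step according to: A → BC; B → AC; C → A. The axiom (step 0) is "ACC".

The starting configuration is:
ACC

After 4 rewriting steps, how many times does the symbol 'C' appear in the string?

k=0  ACC
k=1  BCAA
k=2  ACABCBC
k=3  BCABCACAACA
k=4  ACABCACABCABCBCABC

7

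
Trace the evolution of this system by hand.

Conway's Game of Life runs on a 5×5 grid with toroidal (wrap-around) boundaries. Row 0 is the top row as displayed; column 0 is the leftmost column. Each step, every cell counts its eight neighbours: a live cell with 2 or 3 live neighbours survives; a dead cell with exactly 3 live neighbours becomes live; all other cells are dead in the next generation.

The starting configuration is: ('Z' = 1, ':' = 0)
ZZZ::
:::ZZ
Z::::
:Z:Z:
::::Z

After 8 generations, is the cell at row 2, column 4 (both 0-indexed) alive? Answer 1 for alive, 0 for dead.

1

step 0: ZZZ::
:::ZZ
Z::::
:Z:Z:
::::Z
step 1: ZZZ::
::ZZZ
Z:ZZ:
Z:::Z
:::ZZ
step 2: ZZ:::
:::::
Z:Z::
ZZZ::
::ZZ:
step 3: :ZZ::
Z::::
Z:Z::
Z:::Z
:::ZZ
step 4: ZZZZZ
Z:Z::
Z::::
ZZ:::
:ZZZZ
step 5: :::::
::Z::
Z:::Z
:::Z:
:::::
step 6: :::::
:::::
:::ZZ
::::Z
:::::
step 7: :::::
:::::
:::ZZ
:::ZZ
:::::
step 8: :::::
:::::
:::ZZ
:::ZZ
:::::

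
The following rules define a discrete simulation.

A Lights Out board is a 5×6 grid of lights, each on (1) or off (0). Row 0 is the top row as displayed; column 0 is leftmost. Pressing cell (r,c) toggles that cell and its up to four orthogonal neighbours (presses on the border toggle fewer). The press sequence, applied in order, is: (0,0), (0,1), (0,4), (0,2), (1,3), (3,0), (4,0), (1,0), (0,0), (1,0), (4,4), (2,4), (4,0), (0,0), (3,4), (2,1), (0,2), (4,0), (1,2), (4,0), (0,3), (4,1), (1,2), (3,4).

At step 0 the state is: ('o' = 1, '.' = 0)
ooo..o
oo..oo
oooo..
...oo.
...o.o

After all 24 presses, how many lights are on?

18

[0] ooo..o
oo..oo
oooo..
...oo.
...o.o
[1] ..o..o
.o..oo
oooo..
...oo.
...o.o
[2] oo...o
....oo
oooo..
...oo.
...o.o
[3] oo.oo.
.....o
oooo..
...oo.
...o.o
[4] o.o.o.
..o..o
oooo..
...oo.
...o.o
[5] o.ooo.
...ooo
ooo...
...oo.
...o.o
[6] o.ooo.
...ooo
.oo...
oo.oo.
o..o.o
[7] o.ooo.
...ooo
.oo...
.o.oo.
.o.o.o
[8] ..ooo.
oo.ooo
ooo...
.o.oo.
.o.o.o
[9] ooooo.
.o.ooo
ooo...
.o.oo.
.o.o.o
[10] .oooo.
o..ooo
.oo...
.o.oo.
.o.o.o
[11] .oooo.
o..ooo
.oo...
.o.o..
.o..o.
[12] .oooo.
o..o.o
.ooooo
.o.oo.
.o..o.
[13] .oooo.
o..o.o
.ooooo
oo.oo.
o...o.
[14] o.ooo.
...o.o
.ooooo
oo.oo.
o...o.
[15] o.ooo.
...o.o
.ooo.o
oo...o
o.....
[16] o.ooo.
.o.o.o
o..o.o
o....o
o.....
[17] oo..o.
.ooo.o
o..o.o
o....o
o.....
[18] oo..o.
.ooo.o
o..o.o
.....o
.o....
[19] ooo.o.
.....o
o.oo.o
.....o
.o....
[20] ooo.o.
.....o
o.oo.o
o....o
o.....
[21] oo.o..
...o.o
o.oo.o
o....o
o.....
[22] oo.o..
...o.o
o.oo.o
oo...o
.oo...
[23] oooo..
.oo..o
o..o.o
oo...o
.oo...
[24] oooo..
.oo..o
o..ooo
oo.oo.
.oo.o.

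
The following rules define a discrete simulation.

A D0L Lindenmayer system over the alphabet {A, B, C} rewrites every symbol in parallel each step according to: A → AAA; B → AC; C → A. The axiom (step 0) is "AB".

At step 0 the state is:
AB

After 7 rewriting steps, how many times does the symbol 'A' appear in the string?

3159

t=0: AB
t=1: AAAAC
t=2: AAAAAAAAAAAAA
t=3: AAAAAAAAAAAAAAAAAAAAAAAAAAAAAAAAAAAAAAA
t=4: AAAAAAAAAAAAAAAAAAAAAAAAAAAAAAAAAAAAAAAAAAAAAAAAAAAAAAAAAAAAAAAAAAAAAAAAAAAAAAAAAAAAAAAAAAAAAAAAAAAAAAAAAAAAAAAAAAAAA
t=5: AAAAAAAAAAAAAAAAAAAAAAAAAAAAAAAAAAAAAAAAAAAAAAAAAAAAAAAAAA…AAAAAAAAAAAAAAAAAAAAAAAAAAAAAAAAAAAAAAAAAAAAAAAAAAAAAAAAAA  (len 351)
t=6: AAAAAAAAAAAAAAAAAAAAAAAAAAAAAAAAAAAAAAAAAAAAAAAAAAAAAAAAAA…AAAAAAAAAAAAAAAAAAAAAAAAAAAAAAAAAAAAAAAAAAAAAAAAAAAAAAAAAA  (len 1053)
t=7: AAAAAAAAAAAAAAAAAAAAAAAAAAAAAAAAAAAAAAAAAAAAAAAAAAAAAAAAAA…AAAAAAAAAAAAAAAAAAAAAAAAAAAAAAAAAAAAAAAAAAAAAAAAAAAAAAAAAA  (len 3159)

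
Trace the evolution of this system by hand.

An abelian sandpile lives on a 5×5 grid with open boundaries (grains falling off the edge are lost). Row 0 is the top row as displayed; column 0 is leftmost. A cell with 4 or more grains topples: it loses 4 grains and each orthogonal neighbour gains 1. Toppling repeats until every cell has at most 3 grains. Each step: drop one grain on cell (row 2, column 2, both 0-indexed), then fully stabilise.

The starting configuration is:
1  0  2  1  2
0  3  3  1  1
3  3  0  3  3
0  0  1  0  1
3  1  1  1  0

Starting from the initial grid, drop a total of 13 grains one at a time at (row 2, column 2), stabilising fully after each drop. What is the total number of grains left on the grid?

44

0) 1  0  2  1  2
0  3  3  1  1
3  3  0  3  3
0  0  1  0  1
3  1  1  1  0
1) 1  0  2  1  2
0  3  3  1  1
3  3  1  3  3
0  0  1  0  1
3  1  1  1  0
2) 1  0  2  1  2
0  3  3  1  1
3  3  2  3  3
0  0  1  0  1
3  1  1  1  0
3) 1  0  2  1  2
0  3  3  1  1
3  3  3  3  3
0  0  1  0  1
3  1  1  1  0
4) 1  1  3  1  2
2  1  1  3  2
0  2  3  1  0
1  1  2  1  2
3  1  1  1  0
5) 1  1  3  1  2
2  1  2  3  2
0  3  0  2  0
1  1  3  1  2
3  1  1  1  0
6) 1  1  3  1  2
2  1  2  3  2
0  3  1  2  0
1  1  3  1  2
3  1  1  1  0
7) 1  1  3  1  2
2  1  2  3  2
0  3  2  2  0
1  1  3  1  2
3  1  1  1  0
8) 1  1  3  1  2
2  1  2  3  2
0  3  3  2  0
1  1  3  1  2
3  1  1  1  0
9) 1  1  3  1  2
2  2  3  3  2
1  0  2  3  0
1  3  0  2  2
3  1  2  1  0
10) 1  1  3  1  2
2  2  3  3  2
1  0  3  3  0
1  3  0  2  2
3  1  2  1  0
11) 1  2  0  3  2
2  3  2  1  3
1  1  2  1  1
1  3  1  3  2
3  1  2  1  0
12) 1  2  0  3  2
2  3  2  1  3
1  1  3  1  1
1  3  1  3  2
3  1  2  1  0
13) 1  2  0  3  2
2  3  3  1  3
1  2  0  2  1
1  3  2  3  2
3  1  2  1  0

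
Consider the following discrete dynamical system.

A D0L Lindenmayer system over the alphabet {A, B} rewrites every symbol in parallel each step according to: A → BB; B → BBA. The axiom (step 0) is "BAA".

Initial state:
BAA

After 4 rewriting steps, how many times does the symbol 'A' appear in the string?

gen 0: BAA
gen 1: BBABBBB
gen 2: BBABBABBBBABBABBABBA
gen 3: BBABBABBBBABBABBBBABBABBABBABBBBABBABBBBABBABBBBABBABB
gen 4: BBABBABBBBABBABBBBABBABBABBABBBBABBABBBBABBABBABBABBBBABBA…BBABBABBBBABBABBABBABBBBABBABBBBABBABBABBABBBBABBABBBBABBA  (len 148)

40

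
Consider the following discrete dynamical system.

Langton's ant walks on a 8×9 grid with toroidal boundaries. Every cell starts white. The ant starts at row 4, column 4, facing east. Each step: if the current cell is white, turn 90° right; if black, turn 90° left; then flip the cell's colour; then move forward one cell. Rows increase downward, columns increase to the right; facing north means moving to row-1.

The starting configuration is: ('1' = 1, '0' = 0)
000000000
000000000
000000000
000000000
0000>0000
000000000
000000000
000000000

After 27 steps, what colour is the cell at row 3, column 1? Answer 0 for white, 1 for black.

[0] 000000000
000000000
000000000
000000000
0000>0000
000000000
000000000
000000000
[1] 000000000
000000000
000000000
000000000
000010000
0000v0000
000000000
000000000
[2] 000000000
000000000
000000000
000000000
000010000
000<10000
000000000
000000000
[3] 000000000
000000000
000000000
000000000
000^10000
000110000
000000000
000000000
[4] 000000000
000000000
000000000
000000000
0001>0000
000110000
000000000
000000000
[5] 000000000
000000000
000000000
0000^0000
000100000
000110000
000000000
000000000
[6] 000000000
000000000
000000000
00001>000
000100000
000110000
000000000
000000000
[7] 000000000
000000000
000000000
000011000
00010v000
000110000
000000000
000000000
[8] 000000000
000000000
000000000
000011000
0001<1000
000110000
000000000
000000000
[9] 000000000
000000000
000000000
0000^1000
000111000
000110000
000000000
000000000
[10] 000000000
000000000
000000000
000<01000
000111000
000110000
000000000
000000000
[11] 000000000
000000000
000^00000
000101000
000111000
000110000
000000000
000000000
[12] 000000000
000000000
0001>0000
000101000
000111000
000110000
000000000
000000000
[13] 000000000
000000000
000110000
0001v1000
000111000
000110000
000000000
000000000
[14] 000000000
000000000
000110000
000<11000
000111000
000110000
000000000
000000000
[15] 000000000
000000000
000110000
000011000
000v11000
000110000
000000000
000000000
[16] 000000000
000000000
000110000
000011000
0000>1000
000110000
000000000
000000000
[17] 000000000
000000000
000110000
0000^1000
000001000
000110000
000000000
000000000
[18] 000000000
000000000
000110000
000<01000
000001000
000110000
000000000
000000000
[19] 000000000
000000000
000^10000
000101000
000001000
000110000
000000000
000000000
[20] 000000000
000000000
00<010000
000101000
000001000
000110000
000000000
000000000
[21] 000000000
00^000000
001010000
000101000
000001000
000110000
000000000
000000000
[22] 000000000
001>00000
001010000
000101000
000001000
000110000
000000000
000000000
[23] 000000000
001100000
001v10000
000101000
000001000
000110000
000000000
000000000
[24] 000000000
001100000
00<110000
000101000
000001000
000110000
000000000
000000000
[25] 000000000
001100000
000110000
00v101000
000001000
000110000
000000000
000000000
[26] 000000000
001100000
000110000
0<1101000
000001000
000110000
000000000
000000000
[27] 000000000
001100000
0^0110000
011101000
000001000
000110000
000000000
000000000

1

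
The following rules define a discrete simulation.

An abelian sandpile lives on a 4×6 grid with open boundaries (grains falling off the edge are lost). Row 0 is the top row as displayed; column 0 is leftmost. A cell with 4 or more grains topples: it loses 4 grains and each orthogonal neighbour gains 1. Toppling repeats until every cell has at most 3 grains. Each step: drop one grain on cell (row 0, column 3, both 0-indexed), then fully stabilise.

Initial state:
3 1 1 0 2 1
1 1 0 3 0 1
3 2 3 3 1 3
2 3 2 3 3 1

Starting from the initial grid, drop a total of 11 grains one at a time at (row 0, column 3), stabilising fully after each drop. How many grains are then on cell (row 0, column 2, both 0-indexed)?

0

0) 3 1 1 0 2 1
1 1 0 3 0 1
3 2 3 3 1 3
2 3 2 3 3 1
1) 3 1 1 1 2 1
1 1 0 3 0 1
3 2 3 3 1 3
2 3 2 3 3 1
2) 3 1 1 2 2 1
1 1 0 3 0 1
3 2 3 3 1 3
2 3 2 3 3 1
3) 3 1 1 3 2 1
1 1 0 3 0 1
3 2 3 3 1 3
2 3 2 3 3 1
4) 3 1 2 1 3 1
2 2 2 1 1 1
1 1 2 2 3 3
0 2 1 2 0 2
5) 3 1 2 2 3 1
2 2 2 1 1 1
1 1 2 2 3 3
0 2 1 2 0 2
6) 3 1 2 3 3 1
2 2 2 1 1 1
1 1 2 2 3 3
0 2 1 2 0 2
7) 3 1 3 1 0 2
2 2 2 2 2 1
1 1 2 2 3 3
0 2 1 2 0 2
8) 3 1 3 2 0 2
2 2 2 2 2 1
1 1 2 2 3 3
0 2 1 2 0 2
9) 3 1 3 3 0 2
2 2 2 2 2 1
1 1 2 2 3 3
0 2 1 2 0 2
10) 3 2 0 1 1 2
2 2 3 3 2 1
1 1 2 2 3 3
0 2 1 2 0 2
11) 3 2 0 2 1 2
2 2 3 3 2 1
1 1 2 2 3 3
0 2 1 2 0 2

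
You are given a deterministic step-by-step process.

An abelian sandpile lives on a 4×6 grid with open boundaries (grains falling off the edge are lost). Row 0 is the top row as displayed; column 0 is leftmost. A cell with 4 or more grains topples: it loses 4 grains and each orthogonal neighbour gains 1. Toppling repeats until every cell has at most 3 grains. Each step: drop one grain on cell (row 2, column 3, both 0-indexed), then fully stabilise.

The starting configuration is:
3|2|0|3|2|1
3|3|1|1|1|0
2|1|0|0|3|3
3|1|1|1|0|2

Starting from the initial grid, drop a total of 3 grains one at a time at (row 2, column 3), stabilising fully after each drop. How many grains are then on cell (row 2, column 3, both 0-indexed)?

3

k=0  3|2|0|3|2|1
3|3|1|1|1|0
2|1|0|0|3|3
3|1|1|1|0|2
k=1  3|2|0|3|2|1
3|3|1|1|1|0
2|1|0|1|3|3
3|1|1|1|0|2
k=2  3|2|0|3|2|1
3|3|1|1|1|0
2|1|0|2|3|3
3|1|1|1|0|2
k=3  3|2|0|3|2|1
3|3|1|1|1|0
2|1|0|3|3|3
3|1|1|1|0|2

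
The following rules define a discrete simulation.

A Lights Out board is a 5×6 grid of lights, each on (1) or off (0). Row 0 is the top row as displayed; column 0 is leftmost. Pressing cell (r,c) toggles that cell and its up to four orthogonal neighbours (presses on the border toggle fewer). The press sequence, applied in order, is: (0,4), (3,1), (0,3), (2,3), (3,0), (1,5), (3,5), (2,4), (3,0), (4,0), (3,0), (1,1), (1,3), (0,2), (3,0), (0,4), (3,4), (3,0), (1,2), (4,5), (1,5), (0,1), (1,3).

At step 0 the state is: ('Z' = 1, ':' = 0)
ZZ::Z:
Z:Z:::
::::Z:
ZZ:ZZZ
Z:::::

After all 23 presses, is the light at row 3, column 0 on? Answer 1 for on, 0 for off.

0

[0] ZZ::Z:
Z:Z:::
::::Z:
ZZ:ZZZ
Z:::::
[1] ZZ:Z:Z
Z:Z:Z:
::::Z:
ZZ:ZZZ
Z:::::
[2] ZZ:Z:Z
Z:Z:Z:
:Z::Z:
::ZZZZ
ZZ::::
[3] ZZZ:ZZ
Z:ZZZ:
:Z::Z:
::ZZZZ
ZZ::::
[4] ZZZ:ZZ
Z:Z:Z:
:ZZZ::
::Z:ZZ
ZZ::::
[5] ZZZ:ZZ
Z:Z:Z:
ZZZZ::
ZZZ:ZZ
:Z::::
[6] ZZZ:Z:
Z:Z::Z
ZZZZ:Z
ZZZ:ZZ
:Z::::
[7] ZZZ:Z:
Z:Z::Z
ZZZZ::
ZZZ:::
:Z:::Z
[8] ZZZ:Z:
Z:Z:ZZ
ZZZ:ZZ
ZZZ:Z:
:Z:::Z
[9] ZZZ:Z:
Z:Z:ZZ
:ZZ:ZZ
::Z:Z:
ZZ:::Z
[10] ZZZ:Z:
Z:Z:ZZ
:ZZ:ZZ
Z:Z:Z:
:::::Z
[11] ZZZ:Z:
Z:Z:ZZ
ZZZ:ZZ
:ZZ:Z:
Z::::Z
[12] Z:Z:Z:
:Z::ZZ
Z:Z:ZZ
:ZZ:Z:
Z::::Z
[13] Z:ZZZ:
:ZZZ:Z
Z:ZZZZ
:ZZ:Z:
Z::::Z
[14] ZZ::Z:
:Z:Z:Z
Z:ZZZZ
:ZZ:Z:
Z::::Z
[15] ZZ::Z:
:Z:Z:Z
::ZZZZ
Z:Z:Z:
:::::Z
[16] ZZ:Z:Z
:Z:ZZZ
::ZZZZ
Z:Z:Z:
:::::Z
[17] ZZ:Z:Z
:Z:ZZZ
::ZZ:Z
Z:ZZ:Z
::::ZZ
[18] ZZ:Z:Z
:Z:ZZZ
Z:ZZ:Z
:ZZZ:Z
Z:::ZZ
[19] ZZZZ:Z
::Z:ZZ
Z::Z:Z
:ZZZ:Z
Z:::ZZ
[20] ZZZZ:Z
::Z:ZZ
Z::Z:Z
:ZZZ::
Z:::::
[21] ZZZZ::
::Z:::
Z::Z::
:ZZZ::
Z:::::
[22] :::Z::
:ZZ:::
Z::Z::
:ZZZ::
Z:::::
[23] ::::::
:Z:ZZ:
Z:::::
:ZZZ::
Z:::::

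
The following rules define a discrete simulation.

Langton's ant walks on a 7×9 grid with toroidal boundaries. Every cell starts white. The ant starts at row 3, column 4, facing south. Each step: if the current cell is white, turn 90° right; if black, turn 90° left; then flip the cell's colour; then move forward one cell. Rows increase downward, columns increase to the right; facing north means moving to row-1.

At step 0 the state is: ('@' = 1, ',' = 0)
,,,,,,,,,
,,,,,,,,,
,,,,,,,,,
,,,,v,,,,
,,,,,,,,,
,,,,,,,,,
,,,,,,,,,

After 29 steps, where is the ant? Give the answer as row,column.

1,5

0) ,,,,,,,,,
,,,,,,,,,
,,,,,,,,,
,,,,v,,,,
,,,,,,,,,
,,,,,,,,,
,,,,,,,,,
1) ,,,,,,,,,
,,,,,,,,,
,,,,,,,,,
,,,<@,,,,
,,,,,,,,,
,,,,,,,,,
,,,,,,,,,
2) ,,,,,,,,,
,,,,,,,,,
,,,^,,,,,
,,,@@,,,,
,,,,,,,,,
,,,,,,,,,
,,,,,,,,,
3) ,,,,,,,,,
,,,,,,,,,
,,,@>,,,,
,,,@@,,,,
,,,,,,,,,
,,,,,,,,,
,,,,,,,,,
4) ,,,,,,,,,
,,,,,,,,,
,,,@@,,,,
,,,@v,,,,
,,,,,,,,,
,,,,,,,,,
,,,,,,,,,
5) ,,,,,,,,,
,,,,,,,,,
,,,@@,,,,
,,,@,>,,,
,,,,,,,,,
,,,,,,,,,
,,,,,,,,,
6) ,,,,,,,,,
,,,,,,,,,
,,,@@,,,,
,,,@,@,,,
,,,,,v,,,
,,,,,,,,,
,,,,,,,,,
7) ,,,,,,,,,
,,,,,,,,,
,,,@@,,,,
,,,@,@,,,
,,,,<@,,,
,,,,,,,,,
,,,,,,,,,
8) ,,,,,,,,,
,,,,,,,,,
,,,@@,,,,
,,,@^@,,,
,,,,@@,,,
,,,,,,,,,
,,,,,,,,,
9) ,,,,,,,,,
,,,,,,,,,
,,,@@,,,,
,,,@@>,,,
,,,,@@,,,
,,,,,,,,,
,,,,,,,,,
10) ,,,,,,,,,
,,,,,,,,,
,,,@@^,,,
,,,@@,,,,
,,,,@@,,,
,,,,,,,,,
,,,,,,,,,
11) ,,,,,,,,,
,,,,,,,,,
,,,@@@>,,
,,,@@,,,,
,,,,@@,,,
,,,,,,,,,
,,,,,,,,,
12) ,,,,,,,,,
,,,,,,,,,
,,,@@@@,,
,,,@@,v,,
,,,,@@,,,
,,,,,,,,,
,,,,,,,,,
13) ,,,,,,,,,
,,,,,,,,,
,,,@@@@,,
,,,@@<@,,
,,,,@@,,,
,,,,,,,,,
,,,,,,,,,
14) ,,,,,,,,,
,,,,,,,,,
,,,@@^@,,
,,,@@@@,,
,,,,@@,,,
,,,,,,,,,
,,,,,,,,,
15) ,,,,,,,,,
,,,,,,,,,
,,,@<,@,,
,,,@@@@,,
,,,,@@,,,
,,,,,,,,,
,,,,,,,,,
16) ,,,,,,,,,
,,,,,,,,,
,,,@,,@,,
,,,@v@@,,
,,,,@@,,,
,,,,,,,,,
,,,,,,,,,
17) ,,,,,,,,,
,,,,,,,,,
,,,@,,@,,
,,,@,>@,,
,,,,@@,,,
,,,,,,,,,
,,,,,,,,,
18) ,,,,,,,,,
,,,,,,,,,
,,,@,^@,,
,,,@,,@,,
,,,,@@,,,
,,,,,,,,,
,,,,,,,,,
19) ,,,,,,,,,
,,,,,,,,,
,,,@,@>,,
,,,@,,@,,
,,,,@@,,,
,,,,,,,,,
,,,,,,,,,
20) ,,,,,,,,,
,,,,,,^,,
,,,@,@,,,
,,,@,,@,,
,,,,@@,,,
,,,,,,,,,
,,,,,,,,,
21) ,,,,,,,,,
,,,,,,@>,
,,,@,@,,,
,,,@,,@,,
,,,,@@,,,
,,,,,,,,,
,,,,,,,,,
22) ,,,,,,,,,
,,,,,,@@,
,,,@,@,v,
,,,@,,@,,
,,,,@@,,,
,,,,,,,,,
,,,,,,,,,
23) ,,,,,,,,,
,,,,,,@@,
,,,@,@<@,
,,,@,,@,,
,,,,@@,,,
,,,,,,,,,
,,,,,,,,,
24) ,,,,,,,,,
,,,,,,^@,
,,,@,@@@,
,,,@,,@,,
,,,,@@,,,
,,,,,,,,,
,,,,,,,,,
25) ,,,,,,,,,
,,,,,<,@,
,,,@,@@@,
,,,@,,@,,
,,,,@@,,,
,,,,,,,,,
,,,,,,,,,
26) ,,,,,^,,,
,,,,,@,@,
,,,@,@@@,
,,,@,,@,,
,,,,@@,,,
,,,,,,,,,
,,,,,,,,,
27) ,,,,,@>,,
,,,,,@,@,
,,,@,@@@,
,,,@,,@,,
,,,,@@,,,
,,,,,,,,,
,,,,,,,,,
28) ,,,,,@@,,
,,,,,@v@,
,,,@,@@@,
,,,@,,@,,
,,,,@@,,,
,,,,,,,,,
,,,,,,,,,
29) ,,,,,@@,,
,,,,,<@@,
,,,@,@@@,
,,,@,,@,,
,,,,@@,,,
,,,,,,,,,
,,,,,,,,,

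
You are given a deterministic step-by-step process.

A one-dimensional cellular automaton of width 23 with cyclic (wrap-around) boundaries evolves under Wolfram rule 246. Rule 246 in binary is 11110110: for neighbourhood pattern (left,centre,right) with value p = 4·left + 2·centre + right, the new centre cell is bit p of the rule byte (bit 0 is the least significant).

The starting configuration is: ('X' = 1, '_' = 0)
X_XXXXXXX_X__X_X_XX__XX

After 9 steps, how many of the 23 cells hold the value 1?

k=0  X_XXXXXXX_X__X_X_XX__XX
k=1  XX_XXXXXXXXXXXXXX_XXX_X
k=2  XXX_XXXXXXXXXXXXXX_XXX_
k=3  _XXX_XXXXXXXXXXXXXX_XXX
k=4  X_XXX_XXXXXXXXXXXXXX_XX
k=5  XX_XXX_XXXXXXXXXXXXXX_X
k=6  XXX_XXX_XXXXXXXXXXXXXX_
k=7  _XXX_XXX_XXXXXXXXXXXXXX
k=8  X_XXX_XXX_XXXXXXXXXXXXX
k=9  XX_XXX_XXX_XXXXXXXXXXXX

20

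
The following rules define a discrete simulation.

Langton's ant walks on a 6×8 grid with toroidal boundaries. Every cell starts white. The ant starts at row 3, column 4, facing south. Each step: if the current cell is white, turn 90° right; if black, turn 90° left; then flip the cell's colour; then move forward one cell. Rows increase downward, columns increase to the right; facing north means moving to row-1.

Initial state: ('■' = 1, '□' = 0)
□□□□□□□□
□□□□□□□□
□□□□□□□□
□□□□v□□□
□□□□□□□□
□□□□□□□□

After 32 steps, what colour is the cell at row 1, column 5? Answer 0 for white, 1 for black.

0

t=0: □□□□□□□□
□□□□□□□□
□□□□□□□□
□□□□v□□□
□□□□□□□□
□□□□□□□□
t=1: □□□□□□□□
□□□□□□□□
□□□□□□□□
□□□<■□□□
□□□□□□□□
□□□□□□□□
t=2: □□□□□□□□
□□□□□□□□
□□□^□□□□
□□□■■□□□
□□□□□□□□
□□□□□□□□
t=3: □□□□□□□□
□□□□□□□□
□□□■>□□□
□□□■■□□□
□□□□□□□□
□□□□□□□□
t=4: □□□□□□□□
□□□□□□□□
□□□■■□□□
□□□■v□□□
□□□□□□□□
□□□□□□□□
t=5: □□□□□□□□
□□□□□□□□
□□□■■□□□
□□□■□>□□
□□□□□□□□
□□□□□□□□
t=6: □□□□□□□□
□□□□□□□□
□□□■■□□□
□□□■□■□□
□□□□□v□□
□□□□□□□□
t=7: □□□□□□□□
□□□□□□□□
□□□■■□□□
□□□■□■□□
□□□□<■□□
□□□□□□□□
t=8: □□□□□□□□
□□□□□□□□
□□□■■□□□
□□□■^■□□
□□□□■■□□
□□□□□□□□
t=9: □□□□□□□□
□□□□□□□□
□□□■■□□□
□□□■■>□□
□□□□■■□□
□□□□□□□□
t=10: □□□□□□□□
□□□□□□□□
□□□■■^□□
□□□■■□□□
□□□□■■□□
□□□□□□□□
t=11: □□□□□□□□
□□□□□□□□
□□□■■■>□
□□□■■□□□
□□□□■■□□
□□□□□□□□
t=12: □□□□□□□□
□□□□□□□□
□□□■■■■□
□□□■■□v□
□□□□■■□□
□□□□□□□□
t=13: □□□□□□□□
□□□□□□□□
□□□■■■■□
□□□■■<■□
□□□□■■□□
□□□□□□□□
t=14: □□□□□□□□
□□□□□□□□
□□□■■^■□
□□□■■■■□
□□□□■■□□
□□□□□□□□
t=15: □□□□□□□□
□□□□□□□□
□□□■<□■□
□□□■■■■□
□□□□■■□□
□□□□□□□□
t=16: □□□□□□□□
□□□□□□□□
□□□■□□■□
□□□■v■■□
□□□□■■□□
□□□□□□□□
t=17: □□□□□□□□
□□□□□□□□
□□□■□□■□
□□□■□>■□
□□□□■■□□
□□□□□□□□
t=18: □□□□□□□□
□□□□□□□□
□□□■□^■□
□□□■□□■□
□□□□■■□□
□□□□□□□□
t=19: □□□□□□□□
□□□□□□□□
□□□■□■>□
□□□■□□■□
□□□□■■□□
□□□□□□□□
t=20: □□□□□□□□
□□□□□□^□
□□□■□■□□
□□□■□□■□
□□□□■■□□
□□□□□□□□
t=21: □□□□□□□□
□□□□□□■>
□□□■□■□□
□□□■□□■□
□□□□■■□□
□□□□□□□□
t=22: □□□□□□□□
□□□□□□■■
□□□■□■□v
□□□■□□■□
□□□□■■□□
□□□□□□□□
t=23: □□□□□□□□
□□□□□□■■
□□□■□■<■
□□□■□□■□
□□□□■■□□
□□□□□□□□
t=24: □□□□□□□□
□□□□□□^■
□□□■□■■■
□□□■□□■□
□□□□■■□□
□□□□□□□□
t=25: □□□□□□□□
□□□□□<□■
□□□■□■■■
□□□■□□■□
□□□□■■□□
□□□□□□□□
t=26: □□□□□^□□
□□□□□■□■
□□□■□■■■
□□□■□□■□
□□□□■■□□
□□□□□□□□
t=27: □□□□□■>□
□□□□□■□■
□□□■□■■■
□□□■□□■□
□□□□■■□□
□□□□□□□□
t=28: □□□□□■■□
□□□□□■v■
□□□■□■■■
□□□■□□■□
□□□□■■□□
□□□□□□□□
t=29: □□□□□■■□
□□□□□<■■
□□□■□■■■
□□□■□□■□
□□□□■■□□
□□□□□□□□
t=30: □□□□□■■□
□□□□□□■■
□□□■□v■■
□□□■□□■□
□□□□■■□□
□□□□□□□□
t=31: □□□□□■■□
□□□□□□■■
□□□■□□>■
□□□■□□■□
□□□□■■□□
□□□□□□□□
t=32: □□□□□■■□
□□□□□□^■
□□□■□□□■
□□□■□□■□
□□□□■■□□
□□□□□□□□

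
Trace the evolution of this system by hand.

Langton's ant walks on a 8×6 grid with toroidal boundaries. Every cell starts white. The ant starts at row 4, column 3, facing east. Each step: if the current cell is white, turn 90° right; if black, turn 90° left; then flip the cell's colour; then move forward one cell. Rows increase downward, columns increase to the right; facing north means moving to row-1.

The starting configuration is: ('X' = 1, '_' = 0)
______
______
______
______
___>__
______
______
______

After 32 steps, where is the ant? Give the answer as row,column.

[0] ______
______
______
______
___>__
______
______
______
[1] ______
______
______
______
___X__
___v__
______
______
[2] ______
______
______
______
___X__
__<X__
______
______
[3] ______
______
______
______
__^X__
__XX__
______
______
[4] ______
______
______
______
__X>__
__XX__
______
______
[5] ______
______
______
___^__
__X___
__XX__
______
______
[6] ______
______
______
___X>_
__X___
__XX__
______
______
[7] ______
______
______
___XX_
__X_v_
__XX__
______
______
[8] ______
______
______
___XX_
__X<X_
__XX__
______
______
[9] ______
______
______
___^X_
__XXX_
__XX__
______
______
[10] ______
______
______
__<_X_
__XXX_
__XX__
______
______
[11] ______
______
__^___
__X_X_
__XXX_
__XX__
______
______
[12] ______
______
__X>__
__X_X_
__XXX_
__XX__
______
______
[13] ______
______
__XX__
__XvX_
__XXX_
__XX__
______
______
[14] ______
______
__XX__
__<XX_
__XXX_
__XX__
______
______
[15] ______
______
__XX__
___XX_
__vXX_
__XX__
______
______
[16] ______
______
__XX__
___XX_
___>X_
__XX__
______
______
[17] ______
______
__XX__
___^X_
____X_
__XX__
______
______
[18] ______
______
__XX__
__<_X_
____X_
__XX__
______
______
[19] ______
______
__^X__
__X_X_
____X_
__XX__
______
______
[20] ______
______
_<_X__
__X_X_
____X_
__XX__
______
______
[21] ______
_^____
_X_X__
__X_X_
____X_
__XX__
______
______
[22] ______
_X>___
_X_X__
__X_X_
____X_
__XX__
______
______
[23] ______
_XX___
_XvX__
__X_X_
____X_
__XX__
______
______
[24] ______
_XX___
_<XX__
__X_X_
____X_
__XX__
______
______
[25] ______
_XX___
__XX__
_vX_X_
____X_
__XX__
______
______
[26] ______
_XX___
__XX__
<XX_X_
____X_
__XX__
______
______
[27] ______
_XX___
^_XX__
XXX_X_
____X_
__XX__
______
______
[28] ______
_XX___
X>XX__
XXX_X_
____X_
__XX__
______
______
[29] ______
_XX___
XXXX__
XvX_X_
____X_
__XX__
______
______
[30] ______
_XX___
XXXX__
X_>_X_
____X_
__XX__
______
______
[31] ______
_XX___
XX^X__
X___X_
____X_
__XX__
______
______
[32] ______
_XX___
X<_X__
X___X_
____X_
__XX__
______
______

2,1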